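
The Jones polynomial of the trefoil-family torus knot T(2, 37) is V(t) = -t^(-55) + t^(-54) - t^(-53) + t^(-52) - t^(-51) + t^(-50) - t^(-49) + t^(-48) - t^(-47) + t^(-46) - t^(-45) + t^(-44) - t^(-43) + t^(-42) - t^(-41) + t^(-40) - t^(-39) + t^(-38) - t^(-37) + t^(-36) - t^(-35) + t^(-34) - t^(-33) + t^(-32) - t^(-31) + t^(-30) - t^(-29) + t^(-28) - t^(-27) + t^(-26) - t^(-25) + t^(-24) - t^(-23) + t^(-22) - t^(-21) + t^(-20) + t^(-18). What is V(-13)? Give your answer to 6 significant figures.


Substituting t = -13 into V(t) = -t^(-55) + t^(-54) - t^(-53) + t^(-52) - t^(-51) + t^(-50) - t^(-49) + t^(-48) - t^(-47) + t^(-46) - t^(-45) + t^(-44) - t^(-43) + t^(-42) - t^(-41) + t^(-40) - t^(-39) + t^(-38) - t^(-37) + t^(-36) - t^(-35) + t^(-34) - t^(-33) + t^(-32) - t^(-31) + t^(-30) - t^(-29) + t^(-28) - t^(-27) + t^(-26) - t^(-25) + t^(-24) - t^(-23) + t^(-22) - t^(-21) + t^(-20) + t^(-18):
  (-)t^(-55) = 5.40898e-62
  (+)t^(-54) = 7.03168e-61
  (-)t^(-53) = 9.14118e-60
  (+)t^(-52) = 1.18835e-58
  (-)t^(-51) = 1.54486e-57
  (+)t^(-50) = 2.00832e-56
  (-)t^(-49) = 2.61081e-55
  (+)t^(-48) = 3.39406e-54
  (-)t^(-47) = 4.41227e-53
  (+)t^(-46) = 5.73596e-52
  (-)t^(-45) = 7.45674e-51
  (+)t^(-44) = 9.69377e-50
  (-)t^(-43) = 1.26019e-48
  (+)t^(-42) = 1.63825e-47
  (-)t^(-41) = 2.12972e-46
  (+)t^(-40) = 2.76864e-45
  (-)t^(-39) = 3.59923e-44
  (+)t^(-38) = 4.679e-43
  (-)t^(-37) = 6.08269e-42
  (+)t^(-36) = 7.9075e-41
  (-)t^(-35) = 1.02798e-39
  (+)t^(-34) = 1.33637e-38
  (-)t^(-33) = 1.73728e-37
  (+)t^(-32) = 2.25846e-36
  (-)t^(-31) = 2.936e-35
  (+)t^(-30) = 3.8168e-34
  (-)t^(-29) = 4.96184e-33
  (+)t^(-28) = 6.45039e-32
  (-)t^(-27) = 8.38551e-31
  (+)t^(-26) = 1.09012e-29
  (-)t^(-25) = 1.41715e-28
  (+)t^(-24) = 1.8423e-27
  (-)t^(-23) = 2.39499e-26
  (+)t^(-22) = 3.11348e-25
  (-)t^(-21) = 4.04753e-24
  (+)t^(-20) = 5.26178e-23
  (+)t^(-18) = 8.89241e-21
Sum = (5.40898e-62) + (7.03168e-61) + (9.14118e-60) + (1.18835e-58) + (1.54486e-57) + (2.00832e-56) + (2.61081e-55) + (3.39406e-54) + (4.41227e-53) + (5.73596e-52) + (7.45674e-51) + (9.69377e-50) + (1.26019e-48) + (1.63825e-47) + (2.12972e-46) + (2.76864e-45) + (3.59923e-44) + (4.679e-43) + (6.08269e-42) + (7.9075e-41) + (1.02798e-39) + (1.33637e-38) + (1.73728e-37) + (2.25846e-36) + (2.936e-35) + (3.8168e-34) + (4.96184e-33) + (6.45039e-32) + (8.38551e-31) + (1.09012e-29) + (1.41715e-28) + (1.8423e-27) + (2.39499e-26) + (3.11348e-25) + (4.04753e-24) + (5.26178e-23) + (8.89241e-21)
= 8.949416339e-21
Rounded to 6 significant figures: 8.94942e-21

8.94942e-21


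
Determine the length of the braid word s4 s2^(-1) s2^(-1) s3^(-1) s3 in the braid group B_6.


The word length counts the number of generators (including inverses).
Listing each generator: s4, s2^(-1), s2^(-1), s3^(-1), s3
There are 5 generators in this braid word.

5


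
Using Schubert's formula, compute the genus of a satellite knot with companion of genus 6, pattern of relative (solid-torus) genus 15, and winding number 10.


Schubert: g(satellite) = g_rel(pattern) + |winding| * g(companion),
where g_rel(pattern) is the genus of the pattern relative to the solid torus.
= 15 + 10 * 6
= 15 + 60 = 75

75


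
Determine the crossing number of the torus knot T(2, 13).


For a torus knot T(p, q) with gcd(p,q)=1,
the crossing number is min(p*(q-1), q*(p-1)).
p*(q-1) = 2*12 = 24
q*(p-1) = 13*1 = 13
min(24, 13) = 13

13


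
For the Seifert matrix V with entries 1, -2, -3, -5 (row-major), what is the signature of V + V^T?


Step 1: V + V^T = [[2, -5], [-5, -10]]
Step 2: trace = -8, det = -45
Step 3: Discriminant = (-8)^2 - 4*(-45) = 244
Step 4: Eigenvalues: 3.81025, -11.8102
Step 5: Signature = (# positive eigenvalues) - (# negative eigenvalues) = 0

0


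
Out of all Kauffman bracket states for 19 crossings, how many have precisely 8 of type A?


We choose which 8 of 19 crossings get A-smoothings.
C(19, 8) = 19! / (8! * 11!)
= 75582

75582


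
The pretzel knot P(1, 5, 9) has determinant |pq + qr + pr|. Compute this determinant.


Step 1: Compute pq + qr + pr.
pq = 1*5 = 5
qr = 5*9 = 45
pr = 1*9 = 9
pq + qr + pr = 5 + 45 + 9 = 59
Step 2: Take absolute value.
det(P(1,5,9)) = |59| = 59

59


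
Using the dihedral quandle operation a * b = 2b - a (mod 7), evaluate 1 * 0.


1 * 0 = 2*0 - 1 mod 7
= 0 - 1 mod 7
= -1 mod 7 = 6

6


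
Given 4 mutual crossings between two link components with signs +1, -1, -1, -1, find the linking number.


Step 1: Count positive crossings: 1
Step 2: Count negative crossings: 3
Step 3: Sum of signs = 1 - 3 = -2
Step 4: Linking number = sum/2 = -2/2 = -1

-1


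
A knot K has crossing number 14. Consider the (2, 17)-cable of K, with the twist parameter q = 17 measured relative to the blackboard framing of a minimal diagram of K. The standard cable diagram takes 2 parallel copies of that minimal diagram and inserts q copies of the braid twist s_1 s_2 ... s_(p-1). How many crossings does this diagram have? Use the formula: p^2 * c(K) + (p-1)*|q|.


Step 1: Each of the c(K) crossings of the companion diagram becomes p*p = p^2 crossings among the p parallel strands, and each of the |q| twists s_1 s_2 ... s_(p-1) adds (p-1) crossings.
  Crossings = p^2 * c(K) + (p-1)*|q|
Step 2: = 2^2 * 14 + (2-1)*17
Step 3: = 4*14 + 1*17
Step 4: = 56 + 17 = 73

73


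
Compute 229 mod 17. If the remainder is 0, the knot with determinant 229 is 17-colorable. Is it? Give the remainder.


Step 1: A knot is p-colorable if and only if p divides its determinant.
Step 2: Compute 229 mod 17.
229 = 13 * 17 + 8
Step 3: 229 mod 17 = 8
Step 4: The knot is 17-colorable: no

8


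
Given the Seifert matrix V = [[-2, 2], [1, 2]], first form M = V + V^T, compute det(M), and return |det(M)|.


Step 1: Form V + V^T where V = [[-2, 2], [1, 2]]
  V^T = [[-2, 1], [2, 2]]
  V + V^T = [[-4, 3], [3, 4]]
Step 2: det(V + V^T) = (-4)*4 - 3*3
  = -16 - 9 = -25
Step 3: Knot determinant = |det(V + V^T)| = |-25| = 25

25


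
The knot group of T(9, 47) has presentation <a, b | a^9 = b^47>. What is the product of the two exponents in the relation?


The relation is a^9 = b^47.
Product of exponents = 9 * 47
= 423

423


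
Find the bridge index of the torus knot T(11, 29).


The bridge number of T(p,q) is min(p,q).
min(11, 29) = 11

11


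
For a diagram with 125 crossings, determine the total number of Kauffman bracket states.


Each crossing contributes 2 choices (A-smoothing or B-smoothing).
Total states = 2^125 = 42535295865117307932921825928971026432

42535295865117307932921825928971026432


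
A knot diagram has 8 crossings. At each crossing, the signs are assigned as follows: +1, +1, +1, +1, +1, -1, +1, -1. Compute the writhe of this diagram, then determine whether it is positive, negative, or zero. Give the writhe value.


Step 1: Count positive crossings (+1).
Positive crossings: 6
Step 2: Count negative crossings (-1).
Negative crossings: 2
Step 3: Writhe = (positive) - (negative)
w = 6 - 2 = 4
Step 4: |w| = 4, and w is positive

4


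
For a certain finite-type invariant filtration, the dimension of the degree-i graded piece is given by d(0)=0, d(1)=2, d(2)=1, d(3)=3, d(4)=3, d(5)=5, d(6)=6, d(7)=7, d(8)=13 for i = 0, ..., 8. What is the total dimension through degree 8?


Total dimension = d(0) + d(1) + ... + d(8)
= 0 + 2 + 1 + 3 + 3 + 5 + 6 + 7 + 13
= 40

40


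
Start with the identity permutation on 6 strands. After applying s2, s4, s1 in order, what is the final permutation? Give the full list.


Starting with identity [1, 2, 3, 4, 5, 6].
Apply generators in sequence:
  After s2: [1, 3, 2, 4, 5, 6]
  After s4: [1, 3, 2, 5, 4, 6]
  After s1: [3, 1, 2, 5, 4, 6]
Final permutation: [3, 1, 2, 5, 4, 6]

[3, 1, 2, 5, 4, 6]


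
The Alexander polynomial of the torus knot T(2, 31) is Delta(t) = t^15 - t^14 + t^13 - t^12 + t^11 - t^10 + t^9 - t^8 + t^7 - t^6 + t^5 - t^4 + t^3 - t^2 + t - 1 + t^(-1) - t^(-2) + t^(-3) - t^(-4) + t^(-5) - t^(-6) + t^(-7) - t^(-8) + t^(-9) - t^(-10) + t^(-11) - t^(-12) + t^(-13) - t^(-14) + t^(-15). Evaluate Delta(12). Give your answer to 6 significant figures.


Substituting t = 12 into Delta(t) = t^15 - t^14 + t^13 - t^12 + t^11 - t^10 + t^9 - t^8 + t^7 - t^6 + t^5 - t^4 + t^3 - t^2 + t - 1 + t^(-1) - t^(-2) + t^(-3) - t^(-4) + t^(-5) - t^(-6) + t^(-7) - t^(-8) + t^(-9) - t^(-10) + t^(-11) - t^(-12) + t^(-13) - t^(-14) + t^(-15):
Term values: (15407021574586368) + (-1283918464548864) + (106993205379072) + (-8916100448256) + (743008370688) + (-61917364224) + (5159780352) + (-429981696) + (35831808) + (-2985984) + (248832) + (-20736) + (1728) + (-144) + (12) + (-1) + (0.0833333) + (-0.00694444) + (0.000578704) + (-4.82253e-05) + (4.01878e-06) + (-3.34898e-07) + (2.79082e-08) + (-2.32568e-09) + (1.93807e-10) + (-1.61506e-11) + (1.34588e-12) + (-1.12157e-13) + (9.34639e-15) + (-7.78866e-16) + (6.49055e-17)
Sum = 1.422186607e+16
Rounded to 6 significant figures: 1.42219e+16

1.42219e+16


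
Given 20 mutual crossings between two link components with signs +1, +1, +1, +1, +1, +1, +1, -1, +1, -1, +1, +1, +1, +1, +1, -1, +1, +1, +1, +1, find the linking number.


Step 1: Count positive crossings: 17
Step 2: Count negative crossings: 3
Step 3: Sum of signs = 17 - 3 = 14
Step 4: Linking number = sum/2 = 14/2 = 7

7


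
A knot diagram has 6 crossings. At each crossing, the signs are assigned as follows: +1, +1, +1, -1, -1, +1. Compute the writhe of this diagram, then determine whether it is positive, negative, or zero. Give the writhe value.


Step 1: Count positive crossings (+1).
Positive crossings: 4
Step 2: Count negative crossings (-1).
Negative crossings: 2
Step 3: Writhe = (positive) - (negative)
w = 4 - 2 = 2
Step 4: |w| = 2, and w is positive

2


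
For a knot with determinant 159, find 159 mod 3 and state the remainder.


Step 1: A knot is p-colorable if and only if p divides its determinant.
Step 2: Compute 159 mod 3.
159 = 53 * 3 + 0
Step 3: 159 mod 3 = 0
Step 4: The knot is 3-colorable: yes

0


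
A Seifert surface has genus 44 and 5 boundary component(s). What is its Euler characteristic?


chi = 2 - 2g - b
= 2 - 2*44 - 5
= 2 - 88 - 5 = -91

-91


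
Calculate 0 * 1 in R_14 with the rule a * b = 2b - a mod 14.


0 * 1 = 2*1 - 0 mod 14
= 2 - 0 mod 14
= 2 mod 14 = 2

2


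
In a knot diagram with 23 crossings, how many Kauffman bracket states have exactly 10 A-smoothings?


We choose which 10 of 23 crossings get A-smoothings.
C(23, 10) = 23! / (10! * 13!)
= 1144066

1144066


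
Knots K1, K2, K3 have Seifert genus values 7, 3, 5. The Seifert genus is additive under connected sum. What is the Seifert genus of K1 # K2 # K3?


The Seifert genus is additive under connected sum.
Seifert genus(K1 # K2 # K3) = (7) + (3) + (5)
= 15

15


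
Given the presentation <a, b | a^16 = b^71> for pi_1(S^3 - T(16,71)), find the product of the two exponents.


The relation is a^16 = b^71.
Product of exponents = 16 * 71
= 1136

1136


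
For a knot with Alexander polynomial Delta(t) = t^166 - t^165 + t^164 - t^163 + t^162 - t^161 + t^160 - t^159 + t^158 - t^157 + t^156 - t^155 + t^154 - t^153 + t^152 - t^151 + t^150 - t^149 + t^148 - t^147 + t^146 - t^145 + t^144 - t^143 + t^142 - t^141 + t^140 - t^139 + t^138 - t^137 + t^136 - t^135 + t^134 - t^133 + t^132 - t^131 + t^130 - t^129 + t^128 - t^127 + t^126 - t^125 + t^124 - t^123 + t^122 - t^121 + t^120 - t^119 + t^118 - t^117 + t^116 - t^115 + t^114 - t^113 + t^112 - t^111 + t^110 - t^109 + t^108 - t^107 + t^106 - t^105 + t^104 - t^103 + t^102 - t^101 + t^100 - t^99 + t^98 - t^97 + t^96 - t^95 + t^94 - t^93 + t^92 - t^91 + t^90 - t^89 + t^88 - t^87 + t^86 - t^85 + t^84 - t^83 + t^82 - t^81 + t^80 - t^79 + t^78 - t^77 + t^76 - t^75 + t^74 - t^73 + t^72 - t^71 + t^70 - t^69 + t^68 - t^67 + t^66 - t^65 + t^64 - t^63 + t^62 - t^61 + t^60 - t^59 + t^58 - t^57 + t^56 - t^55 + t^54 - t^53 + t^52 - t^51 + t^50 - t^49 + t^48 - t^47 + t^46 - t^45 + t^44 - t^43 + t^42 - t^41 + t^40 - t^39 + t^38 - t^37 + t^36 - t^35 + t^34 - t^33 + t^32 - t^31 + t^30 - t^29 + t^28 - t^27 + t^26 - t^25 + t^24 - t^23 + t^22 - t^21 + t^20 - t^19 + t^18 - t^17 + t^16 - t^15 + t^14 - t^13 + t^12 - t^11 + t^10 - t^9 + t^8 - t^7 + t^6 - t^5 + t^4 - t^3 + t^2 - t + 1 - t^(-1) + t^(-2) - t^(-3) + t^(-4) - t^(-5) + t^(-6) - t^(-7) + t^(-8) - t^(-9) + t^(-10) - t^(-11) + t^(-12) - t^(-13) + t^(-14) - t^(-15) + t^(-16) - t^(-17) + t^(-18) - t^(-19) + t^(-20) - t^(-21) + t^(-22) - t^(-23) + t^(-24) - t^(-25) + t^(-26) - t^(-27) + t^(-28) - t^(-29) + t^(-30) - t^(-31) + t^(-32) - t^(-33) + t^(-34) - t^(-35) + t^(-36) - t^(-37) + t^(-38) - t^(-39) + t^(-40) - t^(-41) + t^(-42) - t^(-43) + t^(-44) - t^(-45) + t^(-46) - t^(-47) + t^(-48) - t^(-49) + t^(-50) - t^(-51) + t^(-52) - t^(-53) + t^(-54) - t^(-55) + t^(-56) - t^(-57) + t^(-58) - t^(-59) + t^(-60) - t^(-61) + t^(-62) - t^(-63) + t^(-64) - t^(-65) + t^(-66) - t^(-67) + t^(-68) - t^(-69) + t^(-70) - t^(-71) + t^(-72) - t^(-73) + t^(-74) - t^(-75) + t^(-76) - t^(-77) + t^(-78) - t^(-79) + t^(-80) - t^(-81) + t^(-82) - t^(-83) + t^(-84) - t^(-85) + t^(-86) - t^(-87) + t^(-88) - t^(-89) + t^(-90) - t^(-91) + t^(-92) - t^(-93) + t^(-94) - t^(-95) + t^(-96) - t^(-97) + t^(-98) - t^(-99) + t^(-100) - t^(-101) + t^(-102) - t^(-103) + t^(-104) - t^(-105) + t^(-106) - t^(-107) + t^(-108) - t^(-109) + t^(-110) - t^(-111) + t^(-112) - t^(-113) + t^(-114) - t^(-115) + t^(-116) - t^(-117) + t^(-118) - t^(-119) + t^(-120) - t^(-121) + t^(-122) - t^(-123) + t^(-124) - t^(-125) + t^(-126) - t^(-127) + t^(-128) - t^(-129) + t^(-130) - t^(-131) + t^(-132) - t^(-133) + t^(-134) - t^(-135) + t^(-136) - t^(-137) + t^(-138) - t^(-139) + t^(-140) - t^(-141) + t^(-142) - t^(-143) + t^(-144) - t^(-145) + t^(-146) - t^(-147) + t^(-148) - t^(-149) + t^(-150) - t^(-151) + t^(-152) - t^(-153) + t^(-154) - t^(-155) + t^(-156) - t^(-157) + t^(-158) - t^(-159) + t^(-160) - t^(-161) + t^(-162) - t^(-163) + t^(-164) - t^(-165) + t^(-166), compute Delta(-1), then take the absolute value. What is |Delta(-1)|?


Step 1: The polynomial has 333 terms with alternating signs, exponents from 166 down to -166.
Step 2: Substitute t = -1. The i-th term has coefficient (-1)^i and exponent (m-i),
  so its value is (-1)^i * (-1)^(m-i) = (-1)^m = 1 for every i.
Step 3: All 333 terms equal 1, so Delta(-1) = 333 * (1) = 333
Step 4: |Delta(-1)| = 333

333


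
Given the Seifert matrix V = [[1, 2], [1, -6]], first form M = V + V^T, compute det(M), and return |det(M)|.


Step 1: Form V + V^T where V = [[1, 2], [1, -6]]
  V^T = [[1, 1], [2, -6]]
  V + V^T = [[2, 3], [3, -12]]
Step 2: det(V + V^T) = 2*(-12) - 3*3
  = -24 - 9 = -33
Step 3: Knot determinant = |det(V + V^T)| = |-33| = 33

33


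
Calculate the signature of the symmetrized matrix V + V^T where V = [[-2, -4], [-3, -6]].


Step 1: V + V^T = [[-4, -7], [-7, -12]]
Step 2: trace = -16, det = -1
Step 3: Discriminant = (-16)^2 - 4*(-1) = 260
Step 4: Eigenvalues: 0.0622577, -16.0623
Step 5: Signature = (# positive eigenvalues) - (# negative eigenvalues) = 0

0


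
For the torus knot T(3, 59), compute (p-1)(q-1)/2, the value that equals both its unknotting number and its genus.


For a torus knot T(p,q), both the unknotting number and genus equal (p-1)(q-1)/2.
= (3-1)(59-1)/2
= 2*58/2
= 116/2 = 58

58


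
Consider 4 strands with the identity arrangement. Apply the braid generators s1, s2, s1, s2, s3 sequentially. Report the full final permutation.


Starting with identity [1, 2, 3, 4].
Apply generators in sequence:
  After s1: [2, 1, 3, 4]
  After s2: [2, 3, 1, 4]
  After s1: [3, 2, 1, 4]
  After s2: [3, 1, 2, 4]
  After s3: [3, 1, 4, 2]
Final permutation: [3, 1, 4, 2]

[3, 1, 4, 2]


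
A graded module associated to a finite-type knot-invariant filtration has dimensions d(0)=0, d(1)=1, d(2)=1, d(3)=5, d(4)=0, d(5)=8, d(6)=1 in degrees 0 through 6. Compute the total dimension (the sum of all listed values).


Total dimension = d(0) + d(1) + ... + d(6)
= 0 + 1 + 1 + 5 + 0 + 8 + 1
= 16

16


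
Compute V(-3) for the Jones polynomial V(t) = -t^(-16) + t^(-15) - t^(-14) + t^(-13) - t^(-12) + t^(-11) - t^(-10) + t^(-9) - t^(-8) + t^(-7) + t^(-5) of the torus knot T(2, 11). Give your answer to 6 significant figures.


Substituting t = -3 into V(t) = -t^(-16) + t^(-15) - t^(-14) + t^(-13) - t^(-12) + t^(-11) - t^(-10) + t^(-9) - t^(-8) + t^(-7) + t^(-5):
  (-)t^(-16) = -2.32306e-08
  (+)t^(-15) = -6.96917e-08
  (-)t^(-14) = -2.09075e-07
  (+)t^(-13) = -6.27225e-07
  (-)t^(-12) = -1.88168e-06
  (+)t^(-11) = -5.64503e-06
  (-)t^(-10) = -1.69351e-05
  (+)t^(-9) = -5.08053e-05
  (-)t^(-8) = -0.000152416
  (+)t^(-7) = -0.000457247
  (+)t^(-5) = -0.00411523
Sum = (-2.32306e-08) + (-6.96917e-08) + (-2.09075e-07) + (-6.27225e-07) + (-1.88168e-06) + (-5.64503e-06) + (-1.69351e-05) + (-5.08053e-05) + (-0.000152416) + (-0.000457247) + (-0.00411523)
= -0.004801085778
Rounded to 6 significant figures: -0.00480109

-0.00480109


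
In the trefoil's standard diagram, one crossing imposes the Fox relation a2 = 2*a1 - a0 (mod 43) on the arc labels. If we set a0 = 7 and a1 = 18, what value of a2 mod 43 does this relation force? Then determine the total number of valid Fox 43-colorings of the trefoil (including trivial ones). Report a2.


Step 1: Apply the given crossing relation 2*a1 - a0 - a2 = 0 (mod 43).
  a2 = 2*a1 - a0 mod 43
  a2 = 2*18 - 7 mod 43
  a2 = 36 - 7 mod 43
  a2 = 29 mod 43 = 29
Step 2: The trefoil has determinant 3.
  Number of Fox p-colorings (p prime) is p^2 if p = 3, else p.
  Since 43 does not divide 3, only trivial (constant) colorings exist.
  (So the trial a0 = 7, a1 = 18 with a0 != a1 does NOT extend to a valid coloring of the whole trefoil: the other two crossing relations require 3*(a1 - a0) = 0 (mod 43), which fails.)
  Total colorings = 43
Step 3: a2 = 29, total Fox 43-colorings = 43

29


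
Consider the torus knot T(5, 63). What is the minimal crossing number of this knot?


For a torus knot T(p, q) with gcd(p,q)=1,
the crossing number is min(p*(q-1), q*(p-1)).
p*(q-1) = 5*62 = 310
q*(p-1) = 63*4 = 252
min(310, 252) = 252

252


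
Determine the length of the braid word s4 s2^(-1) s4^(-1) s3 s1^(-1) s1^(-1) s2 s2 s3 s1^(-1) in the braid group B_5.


The word length counts the number of generators (including inverses).
Listing each generator: s4, s2^(-1), s4^(-1), s3, s1^(-1), s1^(-1), s2, s2, s3, s1^(-1)
There are 10 generators in this braid word.

10


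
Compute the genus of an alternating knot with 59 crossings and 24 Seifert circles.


For alternating knots, g = (c - s + 1)/2.
= (59 - 24 + 1)/2
= 36/2 = 18

18


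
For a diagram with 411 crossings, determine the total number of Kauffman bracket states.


Each crossing contributes 2 choices (A-smoothing or B-smoothing).
Total states = 2^411 = 5288447750321988791615322464262168318627237463714249754277190362195246329890490766601513683517722278780729696200186866434048

5288447750321988791615322464262168318627237463714249754277190362195246329890490766601513683517722278780729696200186866434048


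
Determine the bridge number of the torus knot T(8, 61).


The bridge number of T(p,q) is min(p,q).
min(8, 61) = 8

8


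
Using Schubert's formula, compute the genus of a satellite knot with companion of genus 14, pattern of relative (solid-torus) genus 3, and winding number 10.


Schubert: g(satellite) = g_rel(pattern) + |winding| * g(companion),
where g_rel(pattern) is the genus of the pattern relative to the solid torus.
= 3 + 10 * 14
= 3 + 140 = 143

143


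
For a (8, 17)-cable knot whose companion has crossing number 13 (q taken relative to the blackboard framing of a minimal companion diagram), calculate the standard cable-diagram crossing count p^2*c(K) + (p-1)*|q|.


Step 1: Each of the c(K) crossings of the companion diagram becomes p*p = p^2 crossings among the p parallel strands, and each of the |q| twists s_1 s_2 ... s_(p-1) adds (p-1) crossings.
  Crossings = p^2 * c(K) + (p-1)*|q|
Step 2: = 8^2 * 13 + (8-1)*17
Step 3: = 64*13 + 7*17
Step 4: = 832 + 119 = 951

951


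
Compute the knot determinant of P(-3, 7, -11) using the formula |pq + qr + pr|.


Step 1: Compute pq + qr + pr.
pq = (-3)*7 = -21
qr = 7*(-11) = -77
pr = (-3)*(-11) = 33
pq + qr + pr = -21 + (-77) + 33 = -65
Step 2: Take absolute value.
det(P(-3,7,-11)) = |-65| = 65

65


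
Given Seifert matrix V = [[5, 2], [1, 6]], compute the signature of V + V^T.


Step 1: V + V^T = [[10, 3], [3, 12]]
Step 2: trace = 22, det = 111
Step 3: Discriminant = 22^2 - 4*111 = 40
Step 4: Eigenvalues: 14.1623, 7.83772
Step 5: Signature = (# positive eigenvalues) - (# negative eigenvalues) = 2

2


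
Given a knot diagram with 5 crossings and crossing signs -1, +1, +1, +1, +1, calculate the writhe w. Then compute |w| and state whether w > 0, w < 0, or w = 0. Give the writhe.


Step 1: Count positive crossings (+1).
Positive crossings: 4
Step 2: Count negative crossings (-1).
Negative crossings: 1
Step 3: Writhe = (positive) - (negative)
w = 4 - 1 = 3
Step 4: |w| = 3, and w is positive

3


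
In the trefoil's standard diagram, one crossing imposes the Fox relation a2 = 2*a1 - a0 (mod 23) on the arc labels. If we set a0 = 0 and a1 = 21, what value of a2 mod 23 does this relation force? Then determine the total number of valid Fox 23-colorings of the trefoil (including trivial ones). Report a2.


Step 1: Apply the given crossing relation 2*a1 - a0 - a2 = 0 (mod 23).
  a2 = 2*a1 - a0 mod 23
  a2 = 2*21 - 0 mod 23
  a2 = 42 - 0 mod 23
  a2 = 42 mod 23 = 19
Step 2: The trefoil has determinant 3.
  Number of Fox p-colorings (p prime) is p^2 if p = 3, else p.
  Since 23 does not divide 3, only trivial (constant) colorings exist.
  (So the trial a0 = 0, a1 = 21 with a0 != a1 does NOT extend to a valid coloring of the whole trefoil: the other two crossing relations require 3*(a1 - a0) = 0 (mod 23), which fails.)
  Total colorings = 23
Step 3: a2 = 19, total Fox 23-colorings = 23

19


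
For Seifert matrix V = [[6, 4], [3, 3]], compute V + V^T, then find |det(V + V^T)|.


Step 1: Form V + V^T where V = [[6, 4], [3, 3]]
  V^T = [[6, 3], [4, 3]]
  V + V^T = [[12, 7], [7, 6]]
Step 2: det(V + V^T) = 12*6 - 7*7
  = 72 - 49 = 23
Step 3: Knot determinant = |det(V + V^T)| = |23| = 23

23


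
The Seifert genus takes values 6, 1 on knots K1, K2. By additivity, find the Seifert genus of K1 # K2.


The Seifert genus is additive under connected sum.
Seifert genus(K1 # K2) = (6) + (1)
= 7

7


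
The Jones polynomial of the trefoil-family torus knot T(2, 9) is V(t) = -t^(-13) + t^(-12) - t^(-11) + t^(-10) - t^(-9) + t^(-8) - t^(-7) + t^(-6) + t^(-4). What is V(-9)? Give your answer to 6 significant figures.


Substituting t = -9 into V(t) = -t^(-13) + t^(-12) - t^(-11) + t^(-10) - t^(-9) + t^(-8) - t^(-7) + t^(-6) + t^(-4):
  (-)t^(-13) = 3.93412e-13
  (+)t^(-12) = 3.54071e-12
  (-)t^(-11) = 3.18664e-11
  (+)t^(-10) = 2.86797e-10
  (-)t^(-9) = 2.58117e-09
  (+)t^(-8) = 2.32306e-08
  (-)t^(-7) = 2.09075e-07
  (+)t^(-6) = 1.88168e-06
  (+)t^(-4) = 0.000152416
Sum = (3.93412e-13) + (3.54071e-12) + (3.18664e-11) + (2.86797e-10) + (2.58117e-09) + (2.32306e-08) + (2.09075e-07) + (1.88168e-06) + (0.000152416)
= 0.0001545326762
Rounded to 6 significant figures: 0.000154533

0.000154533


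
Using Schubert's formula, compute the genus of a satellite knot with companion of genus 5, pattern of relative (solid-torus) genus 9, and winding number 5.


Schubert: g(satellite) = g_rel(pattern) + |winding| * g(companion),
where g_rel(pattern) is the genus of the pattern relative to the solid torus.
= 9 + 5 * 5
= 9 + 25 = 34

34


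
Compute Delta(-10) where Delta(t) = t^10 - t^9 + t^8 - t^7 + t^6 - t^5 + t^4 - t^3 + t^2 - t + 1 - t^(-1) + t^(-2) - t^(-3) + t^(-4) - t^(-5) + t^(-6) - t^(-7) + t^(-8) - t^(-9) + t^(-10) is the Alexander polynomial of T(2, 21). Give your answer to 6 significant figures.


Substituting t = -10 into Delta(t) = t^10 - t^9 + t^8 - t^7 + t^6 - t^5 + t^4 - t^3 + t^2 - t + 1 - t^(-1) + t^(-2) - t^(-3) + t^(-4) - t^(-5) + t^(-6) - t^(-7) + t^(-8) - t^(-9) + t^(-10):
Term values: (10000000000) + (1000000000) + (100000000) + (10000000) + (1000000) + (100000) + (10000) + (1000) + (100) + (10) + (1) + (0.1) + (0.01) + (0.001) + (0.0001) + (1e-05) + (1e-06) + (1e-07) + (1e-08) + (1e-09) + (1e-10)
Sum = 1.111111111e+10
Rounded to 6 significant figures: 1.11111e+10

1.11111e+10


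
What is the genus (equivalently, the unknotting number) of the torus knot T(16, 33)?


For a torus knot T(p,q), both the unknotting number and genus equal (p-1)(q-1)/2.
= (16-1)(33-1)/2
= 15*32/2
= 480/2 = 240

240


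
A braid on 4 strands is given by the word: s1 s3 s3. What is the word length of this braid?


The word length counts the number of generators (including inverses).
Listing each generator: s1, s3, s3
There are 3 generators in this braid word.

3


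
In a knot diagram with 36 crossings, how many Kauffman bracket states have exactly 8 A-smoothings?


We choose which 8 of 36 crossings get A-smoothings.
C(36, 8) = 36! / (8! * 28!)
= 30260340

30260340


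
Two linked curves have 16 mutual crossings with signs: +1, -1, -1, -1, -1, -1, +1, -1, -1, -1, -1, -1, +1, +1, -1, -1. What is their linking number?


Step 1: Count positive crossings: 4
Step 2: Count negative crossings: 12
Step 3: Sum of signs = 4 - 12 = -8
Step 4: Linking number = sum/2 = -8/2 = -4

-4


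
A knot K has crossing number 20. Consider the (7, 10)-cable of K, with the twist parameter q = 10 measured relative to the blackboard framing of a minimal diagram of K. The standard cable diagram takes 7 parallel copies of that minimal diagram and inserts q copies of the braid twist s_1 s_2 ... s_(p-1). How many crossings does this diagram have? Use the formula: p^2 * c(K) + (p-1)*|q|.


Step 1: Each of the c(K) crossings of the companion diagram becomes p*p = p^2 crossings among the p parallel strands, and each of the |q| twists s_1 s_2 ... s_(p-1) adds (p-1) crossings.
  Crossings = p^2 * c(K) + (p-1)*|q|
Step 2: = 7^2 * 20 + (7-1)*10
Step 3: = 49*20 + 6*10
Step 4: = 980 + 60 = 1040

1040


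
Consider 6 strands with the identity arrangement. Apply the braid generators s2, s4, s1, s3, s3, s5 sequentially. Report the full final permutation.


Starting with identity [1, 2, 3, 4, 5, 6].
Apply generators in sequence:
  After s2: [1, 3, 2, 4, 5, 6]
  After s4: [1, 3, 2, 5, 4, 6]
  After s1: [3, 1, 2, 5, 4, 6]
  After s3: [3, 1, 5, 2, 4, 6]
  After s3: [3, 1, 2, 5, 4, 6]
  After s5: [3, 1, 2, 5, 6, 4]
Final permutation: [3, 1, 2, 5, 6, 4]

[3, 1, 2, 5, 6, 4]


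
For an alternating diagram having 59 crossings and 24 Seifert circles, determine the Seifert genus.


For alternating knots, g = (c - s + 1)/2.
= (59 - 24 + 1)/2
= 36/2 = 18

18


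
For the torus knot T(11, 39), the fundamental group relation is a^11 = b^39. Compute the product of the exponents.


The relation is a^11 = b^39.
Product of exponents = 11 * 39
= 429

429


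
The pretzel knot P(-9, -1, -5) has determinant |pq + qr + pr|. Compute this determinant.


Step 1: Compute pq + qr + pr.
pq = (-9)*(-1) = 9
qr = (-1)*(-5) = 5
pr = (-9)*(-5) = 45
pq + qr + pr = 9 + 5 + 45 = 59
Step 2: Take absolute value.
det(P(-9,-1,-5)) = |59| = 59

59


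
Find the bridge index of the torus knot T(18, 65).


The bridge number of T(p,q) is min(p,q).
min(18, 65) = 18

18


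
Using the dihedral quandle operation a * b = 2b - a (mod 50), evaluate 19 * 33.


19 * 33 = 2*33 - 19 mod 50
= 66 - 19 mod 50
= 47 mod 50 = 47

47


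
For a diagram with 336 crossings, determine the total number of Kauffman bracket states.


Each crossing contributes 2 choices (A-smoothing or B-smoothing).
Total states = 2^336 = 139984046386112763159840142535527767382602843577165595931249318810236991948760059086304843329475444736

139984046386112763159840142535527767382602843577165595931249318810236991948760059086304843329475444736


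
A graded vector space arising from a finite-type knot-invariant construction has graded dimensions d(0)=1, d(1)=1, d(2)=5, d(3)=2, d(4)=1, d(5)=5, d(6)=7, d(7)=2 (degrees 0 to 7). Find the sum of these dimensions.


Total dimension = d(0) + d(1) + ... + d(7)
= 1 + 1 + 5 + 2 + 1 + 5 + 7 + 2
= 24

24


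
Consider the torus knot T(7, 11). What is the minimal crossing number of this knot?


For a torus knot T(p, q) with gcd(p,q)=1,
the crossing number is min(p*(q-1), q*(p-1)).
p*(q-1) = 7*10 = 70
q*(p-1) = 11*6 = 66
min(70, 66) = 66

66


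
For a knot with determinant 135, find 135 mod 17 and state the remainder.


Step 1: A knot is p-colorable if and only if p divides its determinant.
Step 2: Compute 135 mod 17.
135 = 7 * 17 + 16
Step 3: 135 mod 17 = 16
Step 4: The knot is 17-colorable: no

16


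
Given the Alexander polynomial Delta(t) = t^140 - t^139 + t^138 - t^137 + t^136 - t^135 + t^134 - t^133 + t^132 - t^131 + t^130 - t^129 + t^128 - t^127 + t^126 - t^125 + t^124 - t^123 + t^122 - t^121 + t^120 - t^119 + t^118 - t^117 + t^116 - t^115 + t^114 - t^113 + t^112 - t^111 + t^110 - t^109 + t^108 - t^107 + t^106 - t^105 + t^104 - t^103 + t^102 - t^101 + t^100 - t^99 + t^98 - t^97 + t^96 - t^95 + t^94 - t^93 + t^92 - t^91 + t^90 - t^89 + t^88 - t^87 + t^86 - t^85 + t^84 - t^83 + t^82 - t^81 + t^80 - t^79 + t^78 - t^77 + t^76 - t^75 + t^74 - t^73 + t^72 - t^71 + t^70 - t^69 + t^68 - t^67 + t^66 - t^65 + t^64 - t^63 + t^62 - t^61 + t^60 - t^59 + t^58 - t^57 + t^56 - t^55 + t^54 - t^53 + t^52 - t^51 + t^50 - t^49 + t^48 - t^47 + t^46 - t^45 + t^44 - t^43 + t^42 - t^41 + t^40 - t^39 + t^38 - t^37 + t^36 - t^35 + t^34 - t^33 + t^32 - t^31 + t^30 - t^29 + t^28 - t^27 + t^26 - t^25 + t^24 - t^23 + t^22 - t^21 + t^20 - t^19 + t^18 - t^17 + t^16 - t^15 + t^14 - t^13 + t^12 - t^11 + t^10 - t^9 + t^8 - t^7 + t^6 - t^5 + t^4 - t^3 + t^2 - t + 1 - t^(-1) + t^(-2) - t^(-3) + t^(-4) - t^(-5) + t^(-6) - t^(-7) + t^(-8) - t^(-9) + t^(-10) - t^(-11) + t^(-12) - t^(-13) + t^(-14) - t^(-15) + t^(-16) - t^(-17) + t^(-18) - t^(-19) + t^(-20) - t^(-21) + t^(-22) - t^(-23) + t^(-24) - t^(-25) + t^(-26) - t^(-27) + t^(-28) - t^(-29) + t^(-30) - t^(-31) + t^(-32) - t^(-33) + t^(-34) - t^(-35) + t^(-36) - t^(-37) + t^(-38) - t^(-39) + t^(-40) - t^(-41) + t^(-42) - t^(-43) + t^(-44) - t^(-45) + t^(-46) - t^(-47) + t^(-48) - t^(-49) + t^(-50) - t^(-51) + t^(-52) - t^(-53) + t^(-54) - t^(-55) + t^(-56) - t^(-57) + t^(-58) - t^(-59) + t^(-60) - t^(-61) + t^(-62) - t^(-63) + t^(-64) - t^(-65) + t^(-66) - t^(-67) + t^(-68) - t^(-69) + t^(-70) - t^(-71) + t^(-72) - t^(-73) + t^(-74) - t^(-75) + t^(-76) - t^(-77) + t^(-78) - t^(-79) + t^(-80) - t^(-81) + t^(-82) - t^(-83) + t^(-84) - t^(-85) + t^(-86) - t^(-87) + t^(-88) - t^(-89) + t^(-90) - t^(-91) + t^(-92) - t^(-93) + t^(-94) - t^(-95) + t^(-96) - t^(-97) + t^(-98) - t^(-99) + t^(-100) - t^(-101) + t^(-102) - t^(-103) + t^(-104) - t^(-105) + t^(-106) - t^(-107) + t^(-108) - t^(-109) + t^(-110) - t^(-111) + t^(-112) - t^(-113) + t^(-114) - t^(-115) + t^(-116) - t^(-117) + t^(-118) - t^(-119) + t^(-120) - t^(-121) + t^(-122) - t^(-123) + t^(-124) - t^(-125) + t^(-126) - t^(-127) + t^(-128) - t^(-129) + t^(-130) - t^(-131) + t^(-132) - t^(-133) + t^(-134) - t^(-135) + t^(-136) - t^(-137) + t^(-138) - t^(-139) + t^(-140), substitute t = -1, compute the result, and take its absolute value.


Step 1: The polynomial has 281 terms with alternating signs, exponents from 140 down to -140.
Step 2: Substitute t = -1. The i-th term has coefficient (-1)^i and exponent (m-i),
  so its value is (-1)^i * (-1)^(m-i) = (-1)^m = 1 for every i.
Step 3: All 281 terms equal 1, so Delta(-1) = 281 * (1) = 281
Step 4: |Delta(-1)| = 281

281


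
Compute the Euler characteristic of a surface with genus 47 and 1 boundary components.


chi = 2 - 2g - b
= 2 - 2*47 - 1
= 2 - 94 - 1 = -93

-93


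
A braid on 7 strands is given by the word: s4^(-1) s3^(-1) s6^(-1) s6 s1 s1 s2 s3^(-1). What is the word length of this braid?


The word length counts the number of generators (including inverses).
Listing each generator: s4^(-1), s3^(-1), s6^(-1), s6, s1, s1, s2, s3^(-1)
There are 8 generators in this braid word.

8


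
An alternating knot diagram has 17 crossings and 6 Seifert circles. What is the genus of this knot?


For alternating knots, g = (c - s + 1)/2.
= (17 - 6 + 1)/2
= 12/2 = 6

6


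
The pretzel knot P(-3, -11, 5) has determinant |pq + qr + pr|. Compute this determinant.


Step 1: Compute pq + qr + pr.
pq = (-3)*(-11) = 33
qr = (-11)*5 = -55
pr = (-3)*5 = -15
pq + qr + pr = 33 + (-55) + (-15) = -37
Step 2: Take absolute value.
det(P(-3,-11,5)) = |-37| = 37

37


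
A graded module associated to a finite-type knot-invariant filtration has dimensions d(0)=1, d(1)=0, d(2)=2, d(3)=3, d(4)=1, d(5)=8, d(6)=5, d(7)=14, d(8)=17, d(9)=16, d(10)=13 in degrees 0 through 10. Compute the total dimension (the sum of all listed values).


Total dimension = d(0) + d(1) + ... + d(10)
= 1 + 0 + 2 + 3 + 1 + 8 + 5 + 14 + 17 + 16 + 13
= 80

80


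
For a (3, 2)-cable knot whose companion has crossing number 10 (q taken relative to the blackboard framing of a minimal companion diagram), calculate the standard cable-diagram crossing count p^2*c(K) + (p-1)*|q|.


Step 1: Each of the c(K) crossings of the companion diagram becomes p*p = p^2 crossings among the p parallel strands, and each of the |q| twists s_1 s_2 ... s_(p-1) adds (p-1) crossings.
  Crossings = p^2 * c(K) + (p-1)*|q|
Step 2: = 3^2 * 10 + (3-1)*2
Step 3: = 9*10 + 2*2
Step 4: = 90 + 4 = 94

94


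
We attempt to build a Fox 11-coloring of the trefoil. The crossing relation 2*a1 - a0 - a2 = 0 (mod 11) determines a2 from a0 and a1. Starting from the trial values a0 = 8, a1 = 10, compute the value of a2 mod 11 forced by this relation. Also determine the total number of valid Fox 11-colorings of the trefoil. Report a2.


Step 1: Apply the given crossing relation 2*a1 - a0 - a2 = 0 (mod 11).
  a2 = 2*a1 - a0 mod 11
  a2 = 2*10 - 8 mod 11
  a2 = 20 - 8 mod 11
  a2 = 12 mod 11 = 1
Step 2: The trefoil has determinant 3.
  Number of Fox p-colorings (p prime) is p^2 if p = 3, else p.
  Since 11 does not divide 3, only trivial (constant) colorings exist.
  (So the trial a0 = 8, a1 = 10 with a0 != a1 does NOT extend to a valid coloring of the whole trefoil: the other two crossing relations require 3*(a1 - a0) = 0 (mod 11), which fails.)
  Total colorings = 11
Step 3: a2 = 1, total Fox 11-colorings = 11

1


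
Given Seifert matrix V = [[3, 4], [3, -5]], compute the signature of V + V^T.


Step 1: V + V^T = [[6, 7], [7, -10]]
Step 2: trace = -4, det = -109
Step 3: Discriminant = (-4)^2 - 4*(-109) = 452
Step 4: Eigenvalues: 8.63015, -12.6301
Step 5: Signature = (# positive eigenvalues) - (# negative eigenvalues) = 0

0


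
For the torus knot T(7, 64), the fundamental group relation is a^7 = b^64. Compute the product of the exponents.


The relation is a^7 = b^64.
Product of exponents = 7 * 64
= 448

448


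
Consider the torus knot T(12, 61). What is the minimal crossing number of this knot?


For a torus knot T(p, q) with gcd(p,q)=1,
the crossing number is min(p*(q-1), q*(p-1)).
p*(q-1) = 12*60 = 720
q*(p-1) = 61*11 = 671
min(720, 671) = 671

671


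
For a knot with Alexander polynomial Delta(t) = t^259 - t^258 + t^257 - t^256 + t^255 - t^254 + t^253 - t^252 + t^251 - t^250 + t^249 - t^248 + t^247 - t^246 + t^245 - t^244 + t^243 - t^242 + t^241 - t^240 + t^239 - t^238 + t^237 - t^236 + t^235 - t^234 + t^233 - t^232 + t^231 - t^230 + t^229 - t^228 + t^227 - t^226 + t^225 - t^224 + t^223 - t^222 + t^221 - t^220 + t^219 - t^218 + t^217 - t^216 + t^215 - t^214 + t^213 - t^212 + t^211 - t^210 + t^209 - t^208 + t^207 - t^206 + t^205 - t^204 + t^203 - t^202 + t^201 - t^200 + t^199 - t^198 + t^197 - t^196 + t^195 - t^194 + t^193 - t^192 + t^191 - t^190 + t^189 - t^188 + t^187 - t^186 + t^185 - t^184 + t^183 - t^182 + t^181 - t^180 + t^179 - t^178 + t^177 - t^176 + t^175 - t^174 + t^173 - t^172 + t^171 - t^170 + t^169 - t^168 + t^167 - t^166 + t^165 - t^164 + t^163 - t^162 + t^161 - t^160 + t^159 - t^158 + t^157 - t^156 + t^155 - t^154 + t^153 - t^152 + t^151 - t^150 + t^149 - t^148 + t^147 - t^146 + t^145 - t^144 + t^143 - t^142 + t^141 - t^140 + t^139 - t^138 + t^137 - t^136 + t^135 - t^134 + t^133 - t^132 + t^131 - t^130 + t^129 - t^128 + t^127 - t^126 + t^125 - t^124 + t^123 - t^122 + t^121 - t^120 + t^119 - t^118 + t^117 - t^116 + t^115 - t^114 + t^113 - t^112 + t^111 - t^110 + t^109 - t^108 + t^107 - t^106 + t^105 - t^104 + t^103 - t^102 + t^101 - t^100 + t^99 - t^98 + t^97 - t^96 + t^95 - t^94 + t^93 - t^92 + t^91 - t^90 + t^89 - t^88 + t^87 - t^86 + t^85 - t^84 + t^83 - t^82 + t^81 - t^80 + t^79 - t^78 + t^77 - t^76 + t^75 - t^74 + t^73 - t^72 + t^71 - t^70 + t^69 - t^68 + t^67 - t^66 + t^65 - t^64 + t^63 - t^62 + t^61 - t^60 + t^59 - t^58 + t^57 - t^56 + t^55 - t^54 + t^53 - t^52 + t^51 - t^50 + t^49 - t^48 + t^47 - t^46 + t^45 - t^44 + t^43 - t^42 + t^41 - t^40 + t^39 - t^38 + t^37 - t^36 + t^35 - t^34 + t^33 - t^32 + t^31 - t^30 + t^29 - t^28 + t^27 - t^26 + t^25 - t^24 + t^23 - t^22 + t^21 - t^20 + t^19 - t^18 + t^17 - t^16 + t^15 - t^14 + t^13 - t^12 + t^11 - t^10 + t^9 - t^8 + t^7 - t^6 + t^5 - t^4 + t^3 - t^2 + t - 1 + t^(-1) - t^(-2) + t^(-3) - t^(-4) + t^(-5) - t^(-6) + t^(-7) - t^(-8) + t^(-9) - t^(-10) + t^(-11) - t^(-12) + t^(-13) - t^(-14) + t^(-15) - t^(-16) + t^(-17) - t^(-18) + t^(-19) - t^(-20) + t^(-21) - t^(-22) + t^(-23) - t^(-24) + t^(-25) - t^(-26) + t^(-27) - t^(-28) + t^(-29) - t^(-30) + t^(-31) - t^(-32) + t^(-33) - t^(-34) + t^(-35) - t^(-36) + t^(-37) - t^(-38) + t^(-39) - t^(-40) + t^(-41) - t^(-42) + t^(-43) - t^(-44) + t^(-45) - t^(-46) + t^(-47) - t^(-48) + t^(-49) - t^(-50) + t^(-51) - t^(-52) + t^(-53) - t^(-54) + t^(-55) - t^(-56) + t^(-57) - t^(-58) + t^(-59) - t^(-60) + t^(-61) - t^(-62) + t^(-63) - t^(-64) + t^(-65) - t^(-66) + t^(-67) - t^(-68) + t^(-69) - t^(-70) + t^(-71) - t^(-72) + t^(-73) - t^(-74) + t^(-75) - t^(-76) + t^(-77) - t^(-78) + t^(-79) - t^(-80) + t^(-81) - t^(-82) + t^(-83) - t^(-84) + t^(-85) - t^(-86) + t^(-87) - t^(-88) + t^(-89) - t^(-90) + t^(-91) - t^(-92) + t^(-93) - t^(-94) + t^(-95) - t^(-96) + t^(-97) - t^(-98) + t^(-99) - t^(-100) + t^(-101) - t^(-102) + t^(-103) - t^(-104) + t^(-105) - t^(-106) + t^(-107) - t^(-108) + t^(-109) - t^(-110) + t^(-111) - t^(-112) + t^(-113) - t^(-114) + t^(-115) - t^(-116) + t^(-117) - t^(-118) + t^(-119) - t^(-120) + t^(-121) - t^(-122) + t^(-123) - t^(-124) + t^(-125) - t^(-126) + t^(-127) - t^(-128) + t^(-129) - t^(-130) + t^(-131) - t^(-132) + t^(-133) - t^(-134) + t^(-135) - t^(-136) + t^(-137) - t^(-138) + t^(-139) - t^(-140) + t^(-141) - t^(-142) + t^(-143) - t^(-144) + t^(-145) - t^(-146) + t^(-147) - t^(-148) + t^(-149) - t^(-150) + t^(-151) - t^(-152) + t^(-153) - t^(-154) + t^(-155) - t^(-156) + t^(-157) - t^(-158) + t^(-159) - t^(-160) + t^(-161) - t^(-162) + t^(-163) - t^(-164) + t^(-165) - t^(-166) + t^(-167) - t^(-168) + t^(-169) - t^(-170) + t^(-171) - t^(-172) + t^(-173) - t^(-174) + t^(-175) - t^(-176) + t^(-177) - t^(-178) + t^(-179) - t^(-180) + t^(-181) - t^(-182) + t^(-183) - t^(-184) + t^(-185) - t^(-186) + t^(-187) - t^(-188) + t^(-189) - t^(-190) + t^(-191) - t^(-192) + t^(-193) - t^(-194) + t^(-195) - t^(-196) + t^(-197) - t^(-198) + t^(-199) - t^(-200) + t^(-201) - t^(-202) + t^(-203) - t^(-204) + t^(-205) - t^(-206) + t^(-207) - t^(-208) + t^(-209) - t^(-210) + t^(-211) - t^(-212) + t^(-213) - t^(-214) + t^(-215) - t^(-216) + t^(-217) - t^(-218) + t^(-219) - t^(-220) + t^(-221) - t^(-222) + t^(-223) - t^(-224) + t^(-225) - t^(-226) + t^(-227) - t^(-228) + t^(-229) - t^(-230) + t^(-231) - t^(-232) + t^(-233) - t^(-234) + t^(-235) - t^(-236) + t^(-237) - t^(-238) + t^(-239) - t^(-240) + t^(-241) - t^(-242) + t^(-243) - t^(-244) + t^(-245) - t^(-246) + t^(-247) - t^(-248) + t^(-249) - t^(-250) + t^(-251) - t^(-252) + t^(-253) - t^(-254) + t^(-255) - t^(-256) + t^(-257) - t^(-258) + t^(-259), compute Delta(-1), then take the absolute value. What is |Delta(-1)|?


Step 1: The polynomial has 519 terms with alternating signs, exponents from 259 down to -259.
Step 2: Substitute t = -1. The i-th term has coefficient (-1)^i and exponent (m-i),
  so its value is (-1)^i * (-1)^(m-i) = (-1)^m = -1 for every i.
Step 3: All 519 terms equal -1, so Delta(-1) = 519 * (-1) = -519
Step 4: |Delta(-1)| = 519

519
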